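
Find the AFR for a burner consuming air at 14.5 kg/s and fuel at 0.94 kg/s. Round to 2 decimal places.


AFR = m_air / m_fuel
AFR = 14.5 / 0.94 = 15.43


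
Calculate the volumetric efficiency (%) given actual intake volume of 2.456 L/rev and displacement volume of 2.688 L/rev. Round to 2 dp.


eta_v = (V_actual / V_disp) * 100
Ratio = 2.456 / 2.688 = 0.9137
eta_v = 0.9137 * 100 = 91.37%


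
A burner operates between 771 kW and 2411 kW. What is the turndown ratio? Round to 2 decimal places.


TDR = Q_max / Q_min
TDR = 2411 / 771 = 3.13


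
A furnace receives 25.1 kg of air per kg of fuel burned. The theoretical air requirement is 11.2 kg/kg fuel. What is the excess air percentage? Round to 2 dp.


Excess air = actual - stoichiometric = 25.1 - 11.2 = 13.90 kg/kg fuel
Excess air % = (excess / stoich) * 100 = (13.90 / 11.2) * 100 = 124.11%


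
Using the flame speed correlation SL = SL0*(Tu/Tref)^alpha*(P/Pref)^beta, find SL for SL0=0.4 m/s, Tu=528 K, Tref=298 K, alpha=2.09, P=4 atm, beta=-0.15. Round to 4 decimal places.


SL = SL0 * (Tu/Tref)^alpha * (P/Pref)^beta
T ratio = 528/298 = 1.77181208
(T ratio)^alpha = 1.77181208^2.09 = 3.305163
(P/Pref)^beta = 4^(-0.15) = 0.812252
SL = 0.4 * 3.305163 * 0.812252 = 1.0739 m/s


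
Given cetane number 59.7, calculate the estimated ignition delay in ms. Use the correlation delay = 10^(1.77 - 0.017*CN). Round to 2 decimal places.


delay = 10^(1.77 - 0.017*CN)
Exponent = 1.77 - 0.017*59.7 = 0.7551
delay = 10^0.7551 = 5.69 ms


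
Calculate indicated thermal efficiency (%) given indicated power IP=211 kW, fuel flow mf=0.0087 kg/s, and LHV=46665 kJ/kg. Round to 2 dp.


eta_ith = (IP / (mf * LHV)) * 100
Denominator = 0.0087 * 46665 = 405.9855 kW
eta_ith = (211 / 405.9855) * 100 = 51.97%


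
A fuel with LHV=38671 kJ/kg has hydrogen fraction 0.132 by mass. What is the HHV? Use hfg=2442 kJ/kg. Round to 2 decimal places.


HHV = LHV + hfg * 9 * H
Water addition = 2442 * 9 * 0.132 = 2901.096 kJ/kg
HHV = 38671 + 2901.096 = 41572.10 kJ/kg


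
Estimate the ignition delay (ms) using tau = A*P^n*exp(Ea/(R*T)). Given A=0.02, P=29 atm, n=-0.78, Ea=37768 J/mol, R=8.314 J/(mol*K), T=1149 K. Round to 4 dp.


tau = A * P^n * exp(Ea/(R*T))
P^n = 29^(-0.78) = 0.07233185
Ea/(R*T) = 37768/(8.314*1149) = 3.953611
exp(Ea/(R*T)) = 52.123245
tau = 0.02 * 0.07233185 * 52.123245 = 0.0754 ms


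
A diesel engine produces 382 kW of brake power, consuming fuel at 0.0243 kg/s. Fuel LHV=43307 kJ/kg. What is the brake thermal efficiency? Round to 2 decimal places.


eta_BTE = (BP / (mf * LHV)) * 100
Denominator = 0.0243 * 43307 = 1052.3601 kW
eta_BTE = (382 / 1052.3601) * 100 = 36.30%


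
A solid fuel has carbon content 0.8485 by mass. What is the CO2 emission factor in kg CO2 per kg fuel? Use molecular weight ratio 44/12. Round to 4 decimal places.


EF = C_frac * (M_CO2 / M_C)
EF = 0.8485 * (44/12)
EF = 0.8485 * 3.666667 = 3.1112 kg_CO2/kg_fuel


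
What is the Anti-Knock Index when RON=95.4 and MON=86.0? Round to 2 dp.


AKI = (RON + MON) / 2
AKI = (95.4 + 86.0) / 2
AKI = 181.4 / 2 = 90.70


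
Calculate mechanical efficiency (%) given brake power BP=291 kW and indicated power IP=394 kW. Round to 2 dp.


eta_mech = (BP / IP) * 100
Ratio = 291 / 394 = 0.7386
eta_mech = 0.7386 * 100 = 73.86%


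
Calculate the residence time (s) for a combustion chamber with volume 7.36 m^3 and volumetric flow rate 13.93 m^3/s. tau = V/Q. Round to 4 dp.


tau = V / Q_flow
tau = 7.36 / 13.93 = 0.5284 s


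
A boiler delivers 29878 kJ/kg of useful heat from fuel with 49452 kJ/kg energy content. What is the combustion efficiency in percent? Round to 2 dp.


Efficiency = (Q_useful / Q_fuel) * 100
Efficiency = (29878 / 49452) * 100
Efficiency = 0.6042 * 100 = 60.42%


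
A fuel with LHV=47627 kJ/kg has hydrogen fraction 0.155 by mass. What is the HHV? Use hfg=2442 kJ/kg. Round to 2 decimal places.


HHV = LHV + hfg * 9 * H
Water addition = 2442 * 9 * 0.155 = 3406.590 kJ/kg
HHV = 47627 + 3406.590 = 51033.59 kJ/kg


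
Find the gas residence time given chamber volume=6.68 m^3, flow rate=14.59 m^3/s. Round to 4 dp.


tau = V / Q_flow
tau = 6.68 / 14.59 = 0.4578 s


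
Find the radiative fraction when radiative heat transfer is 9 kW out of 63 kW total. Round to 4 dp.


f_rad = Q_rad / Q_total
f_rad = 9 / 63 = 0.1429


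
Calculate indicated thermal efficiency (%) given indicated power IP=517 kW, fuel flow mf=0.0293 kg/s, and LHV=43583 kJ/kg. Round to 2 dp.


eta_ith = (IP / (mf * LHV)) * 100
Denominator = 0.0293 * 43583 = 1276.9819 kW
eta_ith = (517 / 1276.9819) * 100 = 40.49%


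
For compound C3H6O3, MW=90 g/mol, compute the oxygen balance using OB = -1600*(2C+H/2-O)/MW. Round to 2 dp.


OB = -1600 * (2C + H/2 - O) / MW
Inner = 2*3 + 6/2 - 3 = 6.00
OB = -1600 * 6.00 / 90 = -106.67%


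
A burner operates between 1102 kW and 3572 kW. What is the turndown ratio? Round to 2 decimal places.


TDR = Q_max / Q_min
TDR = 3572 / 1102 = 3.24


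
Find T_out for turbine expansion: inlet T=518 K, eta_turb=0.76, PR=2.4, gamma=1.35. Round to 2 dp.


T_out = T_in * (1 - eta * (1 - PR^(-(gamma-1)/gamma)))
Exponent = -(1.35-1)/1.35 = -0.25925926
PR^exp = 2.4^(-0.25925926) = 0.79694200
Factor = 1 - 0.76*(1 - 0.79694200) = 0.84567592
T_out = 518 * 0.84567592 = 438.06 K


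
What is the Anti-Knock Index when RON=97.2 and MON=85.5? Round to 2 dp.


AKI = (RON + MON) / 2
AKI = (97.2 + 85.5) / 2
AKI = 182.7 / 2 = 91.35


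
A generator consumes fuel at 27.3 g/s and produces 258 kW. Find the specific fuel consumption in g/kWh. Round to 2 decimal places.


SFC = (mf / BP) * 3600
Rate = 27.3 / 258 = 0.105814 g/(s*kW)
SFC = 0.105814 * 3600 = 380.93 g/kWh


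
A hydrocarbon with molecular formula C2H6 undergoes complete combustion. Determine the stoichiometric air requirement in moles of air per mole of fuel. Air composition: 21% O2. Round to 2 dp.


Balanced combustion: C2H6 + 3.5 O2 -> 2 CO2 + 3 H2O
O2 needed = C + H/4 = 2 + 6/4 = 3.50 moles
Air moles = O2 / 0.21 = 3.50 / 0.21 = 16.67 moles air


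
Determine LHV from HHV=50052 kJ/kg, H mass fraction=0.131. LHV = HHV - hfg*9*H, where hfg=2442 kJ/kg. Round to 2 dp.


LHV = HHV - hfg * 9 * H
Water correction = 2442 * 9 * 0.131 = 2879.118 kJ/kg
LHV = 50052 - 2879.118 = 47172.88 kJ/kg


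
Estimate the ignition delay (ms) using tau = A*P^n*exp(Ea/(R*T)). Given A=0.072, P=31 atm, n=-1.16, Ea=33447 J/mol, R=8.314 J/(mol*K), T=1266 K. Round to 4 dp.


tau = A * P^n * exp(Ea/(R*T))
P^n = 31^(-1.16) = 0.01862175
Ea/(R*T) = 33447/(8.314*1266) = 3.177704
exp(Ea/(R*T)) = 23.991606
tau = 0.072 * 0.01862175 * 23.991606 = 0.0322 ms


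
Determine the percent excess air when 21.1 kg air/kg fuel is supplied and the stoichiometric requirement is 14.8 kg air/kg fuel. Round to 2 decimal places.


Excess air = actual - stoichiometric = 21.1 - 14.8 = 6.30 kg/kg fuel
Excess air % = (excess / stoich) * 100 = (6.30 / 14.8) * 100 = 42.57%


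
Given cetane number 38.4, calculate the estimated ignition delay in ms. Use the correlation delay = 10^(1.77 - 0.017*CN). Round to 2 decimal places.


delay = 10^(1.77 - 0.017*CN)
Exponent = 1.77 - 0.017*38.4 = 1.1172
delay = 10^1.1172 = 13.10 ms


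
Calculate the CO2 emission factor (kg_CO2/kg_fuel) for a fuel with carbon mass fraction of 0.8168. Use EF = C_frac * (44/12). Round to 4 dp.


EF = C_frac * (M_CO2 / M_C)
EF = 0.8168 * (44/12)
EF = 0.8168 * 3.666667 = 2.9949 kg_CO2/kg_fuel


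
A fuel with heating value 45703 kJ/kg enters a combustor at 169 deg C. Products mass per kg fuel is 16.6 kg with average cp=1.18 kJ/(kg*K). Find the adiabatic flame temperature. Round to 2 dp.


T_ad = T_in + Hc / (m_p * cp)
Denominator = 16.6 * 1.18 = 19.5880
Temperature rise = 45703 / 19.5880 = 2333.21 K
T_ad = 169 + 2333.21 = 2502.21 deg C


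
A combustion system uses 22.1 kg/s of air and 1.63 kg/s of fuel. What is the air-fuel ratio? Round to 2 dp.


AFR = m_air / m_fuel
AFR = 22.1 / 1.63 = 13.56


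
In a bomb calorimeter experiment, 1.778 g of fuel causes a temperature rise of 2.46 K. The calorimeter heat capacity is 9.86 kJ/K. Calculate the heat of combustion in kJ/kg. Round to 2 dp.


Hc = C_cal * delta_T / m_fuel
Q_released = 9.86 * 2.46 = 24.2556 kJ
m_fuel = 1.778 g = 1.778/1000 kg = 0.001778 kg
Hc = 24.2556 / 0.001778 = 13642.07 kJ/kg


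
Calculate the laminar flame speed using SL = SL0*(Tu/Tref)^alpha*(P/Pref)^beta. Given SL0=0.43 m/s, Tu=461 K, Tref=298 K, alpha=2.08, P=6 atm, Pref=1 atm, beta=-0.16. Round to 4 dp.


SL = SL0 * (Tu/Tref)^alpha * (P/Pref)^beta
T ratio = 461/298 = 1.54697987
(T ratio)^alpha = 1.54697987^2.08 = 2.478153
(P/Pref)^beta = 6^(-0.16) = 0.750751
SL = 0.43 * 2.478153 * 0.750751 = 0.8000 m/s


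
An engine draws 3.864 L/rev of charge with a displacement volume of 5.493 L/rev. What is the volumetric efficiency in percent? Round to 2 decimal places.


eta_v = (V_actual / V_disp) * 100
Ratio = 3.864 / 5.493 = 0.7034
eta_v = 0.7034 * 100 = 70.34%


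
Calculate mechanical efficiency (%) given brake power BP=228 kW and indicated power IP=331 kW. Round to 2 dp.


eta_mech = (BP / IP) * 100
Ratio = 228 / 331 = 0.6888
eta_mech = 0.6888 * 100 = 68.88%


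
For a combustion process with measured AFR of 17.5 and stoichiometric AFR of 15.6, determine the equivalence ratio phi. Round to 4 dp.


phi = AFR_stoich / AFR_actual
phi = 15.6 / 17.5 = 0.8914


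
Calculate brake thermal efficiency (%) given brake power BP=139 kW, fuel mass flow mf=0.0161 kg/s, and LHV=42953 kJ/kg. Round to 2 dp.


eta_BTE = (BP / (mf * LHV)) * 100
Denominator = 0.0161 * 42953 = 691.5433 kW
eta_BTE = (139 / 691.5433) * 100 = 20.10%


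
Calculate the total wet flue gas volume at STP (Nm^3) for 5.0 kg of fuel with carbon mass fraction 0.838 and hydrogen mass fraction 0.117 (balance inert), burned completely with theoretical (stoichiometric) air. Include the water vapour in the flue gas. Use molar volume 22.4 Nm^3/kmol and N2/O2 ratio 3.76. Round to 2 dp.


Per kg fuel: CO2 = (C/12 kmol)*22.4 = (0.838/12)*22.4 = 1.56427 Nm^3
Per kg fuel: H2O = (H/2 kmol)*22.4 = (0.117/2)*22.4 = 1.31040 Nm^3
O2 needed per kg fuel = C/12 + H/4 = 0.838/12 + 0.117/4 = 0.09908333 kmol
Per kg fuel: N2 = O2*3.76*22.4 = 0.09908333*3.76*22.4 = 8.34519 Nm^3
Total per kg = 1.56427 + 1.31040 + 8.34519 = 11.21986 Nm^3
Total = 11.21986 * 5.0 = 56.10 Nm^3


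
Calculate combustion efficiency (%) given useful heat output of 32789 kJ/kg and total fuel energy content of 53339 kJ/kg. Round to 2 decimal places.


Efficiency = (Q_useful / Q_fuel) * 100
Efficiency = (32789 / 53339) * 100
Efficiency = 0.6147 * 100 = 61.47%


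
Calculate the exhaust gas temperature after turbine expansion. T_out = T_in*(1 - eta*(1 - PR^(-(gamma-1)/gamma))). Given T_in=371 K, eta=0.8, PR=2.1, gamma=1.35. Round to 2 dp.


T_out = T_in * (1 - eta * (1 - PR^(-(gamma-1)/gamma)))
Exponent = -(1.35-1)/1.35 = -0.25925926
PR^exp = 2.1^(-0.25925926) = 0.82501466
Factor = 1 - 0.8*(1 - 0.82501466) = 0.86001173
T_out = 371 * 0.86001173 = 319.06 K


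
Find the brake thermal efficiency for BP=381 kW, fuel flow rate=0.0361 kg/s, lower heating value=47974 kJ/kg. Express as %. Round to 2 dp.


eta_BTE = (BP / (mf * LHV)) * 100
Denominator = 0.0361 * 47974 = 1731.8614 kW
eta_BTE = (381 / 1731.8614) * 100 = 22.00%


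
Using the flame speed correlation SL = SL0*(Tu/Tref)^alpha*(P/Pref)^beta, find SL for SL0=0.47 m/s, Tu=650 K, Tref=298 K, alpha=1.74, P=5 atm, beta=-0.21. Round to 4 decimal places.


SL = SL0 * (Tu/Tref)^alpha * (P/Pref)^beta
T ratio = 650/298 = 2.18120805
(T ratio)^alpha = 2.18120805^1.74 = 3.884480
(P/Pref)^beta = 5^(-0.21) = 0.713208
SL = 0.47 * 3.884480 * 0.713208 = 1.3021 m/s


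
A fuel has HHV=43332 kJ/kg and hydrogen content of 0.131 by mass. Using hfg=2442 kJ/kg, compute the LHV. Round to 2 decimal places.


LHV = HHV - hfg * 9 * H
Water correction = 2442 * 9 * 0.131 = 2879.118 kJ/kg
LHV = 43332 - 2879.118 = 40452.88 kJ/kg


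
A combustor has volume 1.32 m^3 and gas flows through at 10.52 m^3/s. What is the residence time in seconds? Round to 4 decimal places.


tau = V / Q_flow
tau = 1.32 / 10.52 = 0.1255 s


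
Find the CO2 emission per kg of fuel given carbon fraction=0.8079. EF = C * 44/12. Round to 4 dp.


EF = C_frac * (M_CO2 / M_C)
EF = 0.8079 * (44/12)
EF = 0.8079 * 3.666667 = 2.9623 kg_CO2/kg_fuel


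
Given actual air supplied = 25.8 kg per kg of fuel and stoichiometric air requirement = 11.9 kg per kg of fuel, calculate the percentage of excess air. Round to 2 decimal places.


Excess air = actual - stoichiometric = 25.8 - 11.9 = 13.90 kg/kg fuel
Excess air % = (excess / stoich) * 100 = (13.90 / 11.9) * 100 = 116.81%


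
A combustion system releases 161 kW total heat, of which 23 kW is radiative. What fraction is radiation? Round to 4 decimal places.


f_rad = Q_rad / Q_total
f_rad = 23 / 161 = 0.1429


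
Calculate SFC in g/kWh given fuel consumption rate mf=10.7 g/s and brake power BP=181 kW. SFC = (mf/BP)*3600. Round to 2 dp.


SFC = (mf / BP) * 3600
Rate = 10.7 / 181 = 0.059116 g/(s*kW)
SFC = 0.059116 * 3600 = 212.82 g/kWh


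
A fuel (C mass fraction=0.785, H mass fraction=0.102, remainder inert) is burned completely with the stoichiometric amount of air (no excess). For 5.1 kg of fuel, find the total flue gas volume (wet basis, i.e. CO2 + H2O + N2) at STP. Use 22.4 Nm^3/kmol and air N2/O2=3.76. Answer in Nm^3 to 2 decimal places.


Per kg fuel: CO2 = (C/12 kmol)*22.4 = (0.785/12)*22.4 = 1.46533 Nm^3
Per kg fuel: H2O = (H/2 kmol)*22.4 = (0.102/2)*22.4 = 1.14240 Nm^3
O2 needed per kg fuel = C/12 + H/4 = 0.785/12 + 0.102/4 = 0.09091667 kmol
Per kg fuel: N2 = O2*3.76*22.4 = 0.09091667*3.76*22.4 = 7.65737 Nm^3
Total per kg = 1.46533 + 1.14240 + 7.65737 = 10.26510 Nm^3
Total = 10.26510 * 5.1 = 52.35 Nm^3


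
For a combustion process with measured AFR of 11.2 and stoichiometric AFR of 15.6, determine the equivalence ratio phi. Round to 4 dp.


phi = AFR_stoich / AFR_actual
phi = 15.6 / 11.2 = 1.3929


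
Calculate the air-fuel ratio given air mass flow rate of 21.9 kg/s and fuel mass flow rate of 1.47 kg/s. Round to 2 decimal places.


AFR = m_air / m_fuel
AFR = 21.9 / 1.47 = 14.90


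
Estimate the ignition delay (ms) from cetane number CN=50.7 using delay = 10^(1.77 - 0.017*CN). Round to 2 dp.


delay = 10^(1.77 - 0.017*CN)
Exponent = 1.77 - 0.017*50.7 = 0.9081
delay = 10^0.9081 = 8.09 ms


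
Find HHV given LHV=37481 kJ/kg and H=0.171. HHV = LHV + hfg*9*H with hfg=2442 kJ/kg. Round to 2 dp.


HHV = LHV + hfg * 9 * H
Water addition = 2442 * 9 * 0.171 = 3758.238 kJ/kg
HHV = 37481 + 3758.238 = 41239.24 kJ/kg


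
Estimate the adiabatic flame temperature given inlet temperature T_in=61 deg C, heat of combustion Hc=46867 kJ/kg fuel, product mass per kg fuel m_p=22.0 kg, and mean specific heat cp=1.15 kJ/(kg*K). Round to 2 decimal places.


T_ad = T_in + Hc / (m_p * cp)
Denominator = 22.0 * 1.15 = 25.3000
Temperature rise = 46867 / 25.3000 = 1852.45 K
T_ad = 61 + 1852.45 = 1913.45 deg C


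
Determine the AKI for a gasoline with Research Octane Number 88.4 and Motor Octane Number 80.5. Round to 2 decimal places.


AKI = (RON + MON) / 2
AKI = (88.4 + 80.5) / 2
AKI = 168.9 / 2 = 84.45


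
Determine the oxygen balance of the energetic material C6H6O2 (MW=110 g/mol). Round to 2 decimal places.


OB = -1600 * (2C + H/2 - O) / MW
Inner = 2*6 + 6/2 - 2 = 13.00
OB = -1600 * 13.00 / 110 = -189.09%


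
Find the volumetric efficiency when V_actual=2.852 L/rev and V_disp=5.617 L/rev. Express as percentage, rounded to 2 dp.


eta_v = (V_actual / V_disp) * 100
Ratio = 2.852 / 5.617 = 0.5077
eta_v = 0.5077 * 100 = 50.77%


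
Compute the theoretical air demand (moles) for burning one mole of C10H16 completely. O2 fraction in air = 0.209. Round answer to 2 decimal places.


Balanced combustion: C10H16 + 14 O2 -> 10 CO2 + 8 H2O
O2 needed = C + H/4 = 10 + 16/4 = 14.00 moles
Air moles = O2 / 0.209 = 14.00 / 0.209 = 66.99 moles air


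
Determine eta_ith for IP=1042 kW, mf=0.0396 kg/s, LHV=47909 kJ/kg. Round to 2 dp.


eta_ith = (IP / (mf * LHV)) * 100
Denominator = 0.0396 * 47909 = 1897.1964 kW
eta_ith = (1042 / 1897.1964) * 100 = 54.92%


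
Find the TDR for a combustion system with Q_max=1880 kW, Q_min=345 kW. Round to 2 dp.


TDR = Q_max / Q_min
TDR = 1880 / 345 = 5.45


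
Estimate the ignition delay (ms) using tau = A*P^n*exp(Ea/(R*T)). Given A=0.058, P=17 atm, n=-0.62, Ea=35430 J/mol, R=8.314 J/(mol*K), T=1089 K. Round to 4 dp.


tau = A * P^n * exp(Ea/(R*T))
P^n = 17^(-0.62) = 0.17263215
Ea/(R*T) = 35430/(8.314*1089) = 3.913211
exp(Ea/(R*T)) = 50.059429
tau = 0.058 * 0.17263215 * 50.059429 = 0.5012 ms


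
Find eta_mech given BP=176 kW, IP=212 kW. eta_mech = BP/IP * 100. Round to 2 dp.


eta_mech = (BP / IP) * 100
Ratio = 176 / 212 = 0.8302
eta_mech = 0.8302 * 100 = 83.02%


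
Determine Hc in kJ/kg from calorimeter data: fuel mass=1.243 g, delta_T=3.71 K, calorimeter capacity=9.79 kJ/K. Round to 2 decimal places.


Hc = C_cal * delta_T / m_fuel
Q_released = 9.79 * 3.71 = 36.3209 kJ
m_fuel = 1.243 g = 1.243/1000 kg = 0.001243 kg
Hc = 36.3209 / 0.001243 = 29220.35 kJ/kg


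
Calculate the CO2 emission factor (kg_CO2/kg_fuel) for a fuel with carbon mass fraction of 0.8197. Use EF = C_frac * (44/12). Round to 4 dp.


EF = C_frac * (M_CO2 / M_C)
EF = 0.8197 * (44/12)
EF = 0.8197 * 3.666667 = 3.0056 kg_CO2/kg_fuel


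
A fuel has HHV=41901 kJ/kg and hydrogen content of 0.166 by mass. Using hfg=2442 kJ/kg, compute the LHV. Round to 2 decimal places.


LHV = HHV - hfg * 9 * H
Water correction = 2442 * 9 * 0.166 = 3648.348 kJ/kg
LHV = 41901 - 3648.348 = 38252.65 kJ/kg


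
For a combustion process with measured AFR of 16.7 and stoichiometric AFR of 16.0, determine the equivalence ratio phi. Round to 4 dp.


phi = AFR_stoich / AFR_actual
phi = 16.0 / 16.7 = 0.9581


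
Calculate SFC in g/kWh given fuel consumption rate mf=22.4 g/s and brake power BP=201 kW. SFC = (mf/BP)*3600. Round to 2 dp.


SFC = (mf / BP) * 3600
Rate = 22.4 / 201 = 0.111443 g/(s*kW)
SFC = 0.111443 * 3600 = 401.19 g/kWh


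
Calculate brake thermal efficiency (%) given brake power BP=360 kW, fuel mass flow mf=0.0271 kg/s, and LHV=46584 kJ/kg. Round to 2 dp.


eta_BTE = (BP / (mf * LHV)) * 100
Denominator = 0.0271 * 46584 = 1262.4264 kW
eta_BTE = (360 / 1262.4264) * 100 = 28.52%


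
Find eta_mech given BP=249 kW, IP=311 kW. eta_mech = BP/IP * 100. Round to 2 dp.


eta_mech = (BP / IP) * 100
Ratio = 249 / 311 = 0.8006
eta_mech = 0.8006 * 100 = 80.06%


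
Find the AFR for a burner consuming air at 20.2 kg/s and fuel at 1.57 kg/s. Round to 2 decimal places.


AFR = m_air / m_fuel
AFR = 20.2 / 1.57 = 12.87


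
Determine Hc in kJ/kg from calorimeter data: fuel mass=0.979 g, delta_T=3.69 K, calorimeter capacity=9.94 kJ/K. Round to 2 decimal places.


Hc = C_cal * delta_T / m_fuel
Q_released = 9.94 * 3.69 = 36.6786 kJ
m_fuel = 0.979 g = 0.979/1000 kg = 0.000979 kg
Hc = 36.6786 / 0.000979 = 37465.37 kJ/kg


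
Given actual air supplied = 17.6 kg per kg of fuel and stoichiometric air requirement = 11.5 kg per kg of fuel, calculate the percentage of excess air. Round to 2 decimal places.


Excess air = actual - stoichiometric = 17.6 - 11.5 = 6.10 kg/kg fuel
Excess air % = (excess / stoich) * 100 = (6.10 / 11.5) * 100 = 53.04%


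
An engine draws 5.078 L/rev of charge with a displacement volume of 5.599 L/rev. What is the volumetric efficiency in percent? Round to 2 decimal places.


eta_v = (V_actual / V_disp) * 100
Ratio = 5.078 / 5.599 = 0.9069
eta_v = 0.9069 * 100 = 90.69%


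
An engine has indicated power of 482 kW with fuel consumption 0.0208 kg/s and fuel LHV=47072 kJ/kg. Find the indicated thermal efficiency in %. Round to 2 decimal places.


eta_ith = (IP / (mf * LHV)) * 100
Denominator = 0.0208 * 47072 = 979.0976 kW
eta_ith = (482 / 979.0976) * 100 = 49.23%


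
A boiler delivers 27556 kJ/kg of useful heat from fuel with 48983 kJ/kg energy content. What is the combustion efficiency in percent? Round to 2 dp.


Efficiency = (Q_useful / Q_fuel) * 100
Efficiency = (27556 / 48983) * 100
Efficiency = 0.5626 * 100 = 56.26%


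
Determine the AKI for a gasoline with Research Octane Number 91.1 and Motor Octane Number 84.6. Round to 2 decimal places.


AKI = (RON + MON) / 2
AKI = (91.1 + 84.6) / 2
AKI = 175.7 / 2 = 87.85


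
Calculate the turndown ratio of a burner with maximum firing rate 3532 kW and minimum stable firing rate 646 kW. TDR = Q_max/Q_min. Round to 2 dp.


TDR = Q_max / Q_min
TDR = 3532 / 646 = 5.47


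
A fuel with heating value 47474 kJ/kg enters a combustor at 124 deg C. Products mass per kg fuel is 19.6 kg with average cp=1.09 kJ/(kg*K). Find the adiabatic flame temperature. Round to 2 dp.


T_ad = T_in + Hc / (m_p * cp)
Denominator = 19.6 * 1.09 = 21.3640
Temperature rise = 47474 / 21.3640 = 2222.15 K
T_ad = 124 + 2222.15 = 2346.15 deg C


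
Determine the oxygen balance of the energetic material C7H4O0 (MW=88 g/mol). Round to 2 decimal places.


OB = -1600 * (2C + H/2 - O) / MW
Inner = 2*7 + 4/2 - 0 = 16.00
OB = -1600 * 16.00 / 88 = -290.91%


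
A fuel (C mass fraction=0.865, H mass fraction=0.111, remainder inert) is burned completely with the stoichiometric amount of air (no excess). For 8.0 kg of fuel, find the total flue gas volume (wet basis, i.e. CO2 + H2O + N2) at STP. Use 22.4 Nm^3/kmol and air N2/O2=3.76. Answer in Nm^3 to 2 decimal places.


Per kg fuel: CO2 = (C/12 kmol)*22.4 = (0.865/12)*22.4 = 1.61467 Nm^3
Per kg fuel: H2O = (H/2 kmol)*22.4 = (0.111/2)*22.4 = 1.24320 Nm^3
O2 needed per kg fuel = C/12 + H/4 = 0.865/12 + 0.111/4 = 0.09983333 kmol
Per kg fuel: N2 = O2*3.76*22.4 = 0.09983333*3.76*22.4 = 8.40836 Nm^3
Total per kg = 1.61467 + 1.24320 + 8.40836 = 11.26623 Nm^3
Total = 11.26623 * 8.0 = 90.13 Nm^3


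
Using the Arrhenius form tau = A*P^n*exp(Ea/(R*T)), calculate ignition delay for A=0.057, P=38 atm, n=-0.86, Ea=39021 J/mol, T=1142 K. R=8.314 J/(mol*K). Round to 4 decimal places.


tau = A * P^n * exp(Ea/(R*T))
P^n = 38^(-0.86) = 0.04379113
Ea/(R*T) = 39021/(8.314*1142) = 4.109815
exp(Ea/(R*T)) = 60.935442
tau = 0.057 * 0.04379113 * 60.935442 = 0.1521 ms


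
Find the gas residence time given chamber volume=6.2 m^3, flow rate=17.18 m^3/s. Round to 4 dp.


tau = V / Q_flow
tau = 6.2 / 17.18 = 0.3609 s


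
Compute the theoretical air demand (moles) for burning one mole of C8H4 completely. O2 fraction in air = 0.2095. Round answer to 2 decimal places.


Balanced combustion: C8H4 + 9 O2 -> 8 CO2 + 2 H2O
O2 needed = C + H/4 = 8 + 4/4 = 9.00 moles
Air moles = O2 / 0.2095 = 9.00 / 0.2095 = 42.96 moles air


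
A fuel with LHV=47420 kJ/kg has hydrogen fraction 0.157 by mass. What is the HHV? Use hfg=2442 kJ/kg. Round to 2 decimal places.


HHV = LHV + hfg * 9 * H
Water addition = 2442 * 9 * 0.157 = 3450.546 kJ/kg
HHV = 47420 + 3450.546 = 50870.55 kJ/kg


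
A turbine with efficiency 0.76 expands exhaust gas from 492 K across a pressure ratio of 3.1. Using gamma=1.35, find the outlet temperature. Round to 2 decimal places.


T_out = T_in * (1 - eta * (1 - PR^(-(gamma-1)/gamma)))
Exponent = -(1.35-1)/1.35 = -0.25925926
PR^exp = 3.1^(-0.25925926) = 0.74577862
Factor = 1 - 0.76*(1 - 0.74577862) = 0.80679175
T_out = 492 * 0.80679175 = 396.94 K


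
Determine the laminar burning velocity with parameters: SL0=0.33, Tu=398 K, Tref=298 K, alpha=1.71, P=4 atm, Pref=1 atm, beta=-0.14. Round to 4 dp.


SL = SL0 * (Tu/Tref)^alpha * (P/Pref)^beta
T ratio = 398/298 = 1.33557047
(T ratio)^alpha = 1.33557047^1.71 = 1.640175
(P/Pref)^beta = 4^(-0.14) = 0.823591
SL = 0.33 * 1.640175 * 0.823591 = 0.4458 m/s


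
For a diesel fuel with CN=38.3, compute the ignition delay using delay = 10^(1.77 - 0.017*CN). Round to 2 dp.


delay = 10^(1.77 - 0.017*CN)
Exponent = 1.77 - 0.017*38.3 = 1.1189
delay = 10^1.1189 = 13.15 ms


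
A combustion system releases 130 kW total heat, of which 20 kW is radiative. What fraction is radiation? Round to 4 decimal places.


f_rad = Q_rad / Q_total
f_rad = 20 / 130 = 0.1538


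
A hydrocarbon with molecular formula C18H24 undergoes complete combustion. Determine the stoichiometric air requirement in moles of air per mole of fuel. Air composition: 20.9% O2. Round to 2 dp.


Balanced combustion: C18H24 + 24 O2 -> 18 CO2 + 12 H2O
O2 needed = C + H/4 = 18 + 24/4 = 24.00 moles
Air moles = O2 / 0.209 = 24.00 / 0.209 = 114.83 moles air


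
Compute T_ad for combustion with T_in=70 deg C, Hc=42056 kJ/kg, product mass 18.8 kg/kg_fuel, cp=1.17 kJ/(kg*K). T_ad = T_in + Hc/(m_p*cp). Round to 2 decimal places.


T_ad = T_in + Hc / (m_p * cp)
Denominator = 18.8 * 1.17 = 21.9960
Temperature rise = 42056 / 21.9960 = 1911.98 K
T_ad = 70 + 1911.98 = 1981.98 deg C


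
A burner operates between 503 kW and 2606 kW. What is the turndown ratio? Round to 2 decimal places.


TDR = Q_max / Q_min
TDR = 2606 / 503 = 5.18


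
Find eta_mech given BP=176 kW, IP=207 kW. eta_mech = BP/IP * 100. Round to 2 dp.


eta_mech = (BP / IP) * 100
Ratio = 176 / 207 = 0.8502
eta_mech = 0.8502 * 100 = 85.02%


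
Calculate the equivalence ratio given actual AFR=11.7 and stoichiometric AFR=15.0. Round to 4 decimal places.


phi = AFR_stoich / AFR_actual
phi = 15.0 / 11.7 = 1.2821


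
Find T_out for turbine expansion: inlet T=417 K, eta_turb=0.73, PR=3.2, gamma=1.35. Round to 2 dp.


T_out = T_in * (1 - eta * (1 - PR^(-(gamma-1)/gamma)))
Exponent = -(1.35-1)/1.35 = -0.25925926
PR^exp = 3.2^(-0.25925926) = 0.73966521
Factor = 1 - 0.73*(1 - 0.73966521) = 0.80995560
T_out = 417 * 0.80995560 = 337.75 K


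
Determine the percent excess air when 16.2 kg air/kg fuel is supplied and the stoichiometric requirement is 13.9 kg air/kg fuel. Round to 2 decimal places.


Excess air = actual - stoichiometric = 16.2 - 13.9 = 2.30 kg/kg fuel
Excess air % = (excess / stoich) * 100 = (2.30 / 13.9) * 100 = 16.55%


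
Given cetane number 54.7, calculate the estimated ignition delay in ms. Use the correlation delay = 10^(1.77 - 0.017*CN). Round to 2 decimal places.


delay = 10^(1.77 - 0.017*CN)
Exponent = 1.77 - 0.017*54.7 = 0.8401
delay = 10^0.8401 = 6.92 ms


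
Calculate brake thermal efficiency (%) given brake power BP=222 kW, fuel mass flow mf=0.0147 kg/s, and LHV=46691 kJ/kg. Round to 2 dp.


eta_BTE = (BP / (mf * LHV)) * 100
Denominator = 0.0147 * 46691 = 686.3577 kW
eta_BTE = (222 / 686.3577) * 100 = 32.34%


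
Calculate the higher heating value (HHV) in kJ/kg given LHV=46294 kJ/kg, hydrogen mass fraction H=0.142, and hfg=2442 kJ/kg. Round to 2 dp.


HHV = LHV + hfg * 9 * H
Water addition = 2442 * 9 * 0.142 = 3120.876 kJ/kg
HHV = 46294 + 3120.876 = 49414.88 kJ/kg


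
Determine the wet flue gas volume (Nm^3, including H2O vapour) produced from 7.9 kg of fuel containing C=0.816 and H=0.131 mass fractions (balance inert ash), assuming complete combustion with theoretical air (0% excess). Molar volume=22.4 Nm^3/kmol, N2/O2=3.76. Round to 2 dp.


Per kg fuel: CO2 = (C/12 kmol)*22.4 = (0.816/12)*22.4 = 1.52320 Nm^3
Per kg fuel: H2O = (H/2 kmol)*22.4 = (0.131/2)*22.4 = 1.46720 Nm^3
O2 needed per kg fuel = C/12 + H/4 = 0.816/12 + 0.131/4 = 0.10075000 kmol
Per kg fuel: N2 = O2*3.76*22.4 = 0.10075000*3.76*22.4 = 8.48557 Nm^3
Total per kg = 1.52320 + 1.46720 + 8.48557 = 11.47597 Nm^3
Total = 11.47597 * 7.9 = 90.66 Nm^3


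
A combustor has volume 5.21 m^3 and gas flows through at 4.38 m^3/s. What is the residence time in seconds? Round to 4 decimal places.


tau = V / Q_flow
tau = 5.21 / 4.38 = 1.1895 s


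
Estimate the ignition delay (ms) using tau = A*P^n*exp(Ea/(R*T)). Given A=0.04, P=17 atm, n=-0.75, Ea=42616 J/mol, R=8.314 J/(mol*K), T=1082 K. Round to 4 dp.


tau = A * P^n * exp(Ea/(R*T))
P^n = 17^(-0.75) = 0.11944372
Ea/(R*T) = 42616/(8.314*1082) = 4.737349
exp(Ea/(R*T)) = 114.131266
tau = 0.04 * 0.11944372 * 114.131266 = 0.5453 ms


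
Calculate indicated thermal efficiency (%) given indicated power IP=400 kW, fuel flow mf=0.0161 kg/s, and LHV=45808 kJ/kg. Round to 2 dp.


eta_ith = (IP / (mf * LHV)) * 100
Denominator = 0.0161 * 45808 = 737.5088 kW
eta_ith = (400 / 737.5088) * 100 = 54.24%


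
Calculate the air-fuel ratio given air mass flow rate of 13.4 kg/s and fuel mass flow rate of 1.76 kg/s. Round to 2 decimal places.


AFR = m_air / m_fuel
AFR = 13.4 / 1.76 = 7.61


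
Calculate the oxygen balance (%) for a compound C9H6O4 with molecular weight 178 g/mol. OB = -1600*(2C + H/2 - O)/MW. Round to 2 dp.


OB = -1600 * (2C + H/2 - O) / MW
Inner = 2*9 + 6/2 - 4 = 17.00
OB = -1600 * 17.00 / 178 = -152.81%


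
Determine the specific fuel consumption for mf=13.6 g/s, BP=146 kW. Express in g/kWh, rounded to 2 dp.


SFC = (mf / BP) * 3600
Rate = 13.6 / 146 = 0.093151 g/(s*kW)
SFC = 0.093151 * 3600 = 335.34 g/kWh


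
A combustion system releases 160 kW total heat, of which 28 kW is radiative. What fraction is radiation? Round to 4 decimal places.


f_rad = Q_rad / Q_total
f_rad = 28 / 160 = 0.1750


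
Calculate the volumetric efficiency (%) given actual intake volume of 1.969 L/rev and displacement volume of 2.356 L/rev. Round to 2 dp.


eta_v = (V_actual / V_disp) * 100
Ratio = 1.969 / 2.356 = 0.8357
eta_v = 0.8357 * 100 = 83.57%


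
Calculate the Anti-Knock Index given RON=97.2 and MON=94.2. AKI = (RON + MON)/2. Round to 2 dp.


AKI = (RON + MON) / 2
AKI = (97.2 + 94.2) / 2
AKI = 191.4 / 2 = 95.70


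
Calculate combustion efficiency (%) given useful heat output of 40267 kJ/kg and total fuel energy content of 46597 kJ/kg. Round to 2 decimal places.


Efficiency = (Q_useful / Q_fuel) * 100
Efficiency = (40267 / 46597) * 100
Efficiency = 0.8642 * 100 = 86.42%


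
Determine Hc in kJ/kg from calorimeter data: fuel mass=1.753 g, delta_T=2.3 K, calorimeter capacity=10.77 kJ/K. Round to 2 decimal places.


Hc = C_cal * delta_T / m_fuel
Q_released = 10.77 * 2.3 = 24.7710 kJ
m_fuel = 1.753 g = 1.753/1000 kg = 0.001753 kg
Hc = 24.7710 / 0.001753 = 14130.63 kJ/kg


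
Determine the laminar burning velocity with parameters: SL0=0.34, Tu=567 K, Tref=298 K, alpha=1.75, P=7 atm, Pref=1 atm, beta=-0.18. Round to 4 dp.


SL = SL0 * (Tu/Tref)^alpha * (P/Pref)^beta
T ratio = 567/298 = 1.90268456
(T ratio)^alpha = 1.90268456^1.75 = 3.082421
(P/Pref)^beta = 7^(-0.18) = 0.704502
SL = 0.34 * 3.082421 * 0.704502 = 0.7383 m/s


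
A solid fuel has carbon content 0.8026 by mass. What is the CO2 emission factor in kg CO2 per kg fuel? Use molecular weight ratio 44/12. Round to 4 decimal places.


EF = C_frac * (M_CO2 / M_C)
EF = 0.8026 * (44/12)
EF = 0.8026 * 3.666667 = 2.9429 kg_CO2/kg_fuel


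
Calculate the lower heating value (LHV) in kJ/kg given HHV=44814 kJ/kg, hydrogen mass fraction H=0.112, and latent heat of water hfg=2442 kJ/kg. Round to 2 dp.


LHV = HHV - hfg * 9 * H
Water correction = 2442 * 9 * 0.112 = 2461.536 kJ/kg
LHV = 44814 - 2461.536 = 42352.46 kJ/kg


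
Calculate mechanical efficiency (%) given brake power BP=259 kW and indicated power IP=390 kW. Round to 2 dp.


eta_mech = (BP / IP) * 100
Ratio = 259 / 390 = 0.6641
eta_mech = 0.6641 * 100 = 66.41%


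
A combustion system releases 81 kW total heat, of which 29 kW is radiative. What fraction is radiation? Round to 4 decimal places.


f_rad = Q_rad / Q_total
f_rad = 29 / 81 = 0.3580


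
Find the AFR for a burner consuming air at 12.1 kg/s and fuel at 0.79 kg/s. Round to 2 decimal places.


AFR = m_air / m_fuel
AFR = 12.1 / 0.79 = 15.32


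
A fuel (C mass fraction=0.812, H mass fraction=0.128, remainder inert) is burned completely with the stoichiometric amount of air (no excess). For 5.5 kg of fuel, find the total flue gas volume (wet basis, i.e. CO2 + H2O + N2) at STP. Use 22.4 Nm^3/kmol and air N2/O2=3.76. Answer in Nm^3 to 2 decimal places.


Per kg fuel: CO2 = (C/12 kmol)*22.4 = (0.812/12)*22.4 = 1.51573 Nm^3
Per kg fuel: H2O = (H/2 kmol)*22.4 = (0.128/2)*22.4 = 1.43360 Nm^3
O2 needed per kg fuel = C/12 + H/4 = 0.812/12 + 0.128/4 = 0.09966667 kmol
Per kg fuel: N2 = O2*3.76*22.4 = 0.09966667*3.76*22.4 = 8.39433 Nm^3
Total per kg = 1.51573 + 1.43360 + 8.39433 = 11.34366 Nm^3
Total = 11.34366 * 5.5 = 62.39 Nm^3


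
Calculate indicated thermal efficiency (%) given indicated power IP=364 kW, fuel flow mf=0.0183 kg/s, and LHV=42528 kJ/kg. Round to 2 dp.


eta_ith = (IP / (mf * LHV)) * 100
Denominator = 0.0183 * 42528 = 778.2624 kW
eta_ith = (364 / 778.2624) * 100 = 46.77%


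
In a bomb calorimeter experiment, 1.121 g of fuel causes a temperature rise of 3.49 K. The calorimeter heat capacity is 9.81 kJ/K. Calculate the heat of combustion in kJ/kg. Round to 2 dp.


Hc = C_cal * delta_T / m_fuel
Q_released = 9.81 * 3.49 = 34.2369 kJ
m_fuel = 1.121 g = 1.121/1000 kg = 0.001121 kg
Hc = 34.2369 / 0.001121 = 30541.39 kJ/kg


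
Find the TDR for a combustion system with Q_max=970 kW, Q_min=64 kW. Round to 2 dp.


TDR = Q_max / Q_min
TDR = 970 / 64 = 15.16


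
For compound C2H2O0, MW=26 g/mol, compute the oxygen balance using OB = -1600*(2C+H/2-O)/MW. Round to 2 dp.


OB = -1600 * (2C + H/2 - O) / MW
Inner = 2*2 + 2/2 - 0 = 5.00
OB = -1600 * 5.00 / 26 = -307.69%


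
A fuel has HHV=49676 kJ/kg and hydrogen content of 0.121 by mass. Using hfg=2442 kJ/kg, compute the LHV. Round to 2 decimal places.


LHV = HHV - hfg * 9 * H
Water correction = 2442 * 9 * 0.121 = 2659.338 kJ/kg
LHV = 49676 - 2659.338 = 47016.66 kJ/kg


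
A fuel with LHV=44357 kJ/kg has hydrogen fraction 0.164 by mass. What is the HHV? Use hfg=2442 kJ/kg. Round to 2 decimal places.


HHV = LHV + hfg * 9 * H
Water addition = 2442 * 9 * 0.164 = 3604.392 kJ/kg
HHV = 44357 + 3604.392 = 47961.39 kJ/kg


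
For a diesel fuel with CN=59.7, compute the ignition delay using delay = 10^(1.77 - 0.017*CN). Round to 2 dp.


delay = 10^(1.77 - 0.017*CN)
Exponent = 1.77 - 0.017*59.7 = 0.7551
delay = 10^0.7551 = 5.69 ms


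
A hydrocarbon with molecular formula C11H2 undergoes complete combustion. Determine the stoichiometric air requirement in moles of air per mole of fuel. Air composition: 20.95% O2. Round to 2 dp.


Balanced combustion: C11H2 + 11.5 O2 -> 11 CO2 + 1 H2O
O2 needed = C + H/4 = 11 + 2/4 = 11.50 moles
Air moles = O2 / 0.2095 = 11.50 / 0.2095 = 54.89 moles air


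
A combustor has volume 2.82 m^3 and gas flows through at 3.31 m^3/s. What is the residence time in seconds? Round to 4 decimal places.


tau = V / Q_flow
tau = 2.82 / 3.31 = 0.8520 s


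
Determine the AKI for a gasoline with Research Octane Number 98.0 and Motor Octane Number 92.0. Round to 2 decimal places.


AKI = (RON + MON) / 2
AKI = (98.0 + 92.0) / 2
AKI = 190.0 / 2 = 95.00


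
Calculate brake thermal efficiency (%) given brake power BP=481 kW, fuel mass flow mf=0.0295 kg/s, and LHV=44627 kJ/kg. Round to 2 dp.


eta_BTE = (BP / (mf * LHV)) * 100
Denominator = 0.0295 * 44627 = 1316.4965 kW
eta_BTE = (481 / 1316.4965) * 100 = 36.54%


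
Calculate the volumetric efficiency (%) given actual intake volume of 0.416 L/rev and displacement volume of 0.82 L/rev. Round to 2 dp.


eta_v = (V_actual / V_disp) * 100
Ratio = 0.416 / 0.82 = 0.5073
eta_v = 0.5073 * 100 = 50.73%


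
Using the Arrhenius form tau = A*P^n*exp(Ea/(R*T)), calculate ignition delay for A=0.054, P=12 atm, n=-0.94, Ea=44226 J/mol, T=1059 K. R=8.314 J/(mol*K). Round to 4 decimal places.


tau = A * P^n * exp(Ea/(R*T))
P^n = 12^(-0.94) = 0.09673188
Ea/(R*T) = 44226/(8.314*1059) = 5.023098
exp(Ea/(R*T)) = 151.881156
tau = 0.054 * 0.09673188 * 151.881156 = 0.7934 ms


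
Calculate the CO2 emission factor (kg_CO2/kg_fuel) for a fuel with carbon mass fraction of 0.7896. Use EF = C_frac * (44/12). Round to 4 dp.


EF = C_frac * (M_CO2 / M_C)
EF = 0.7896 * (44/12)
EF = 0.7896 * 3.666667 = 2.8952 kg_CO2/kg_fuel


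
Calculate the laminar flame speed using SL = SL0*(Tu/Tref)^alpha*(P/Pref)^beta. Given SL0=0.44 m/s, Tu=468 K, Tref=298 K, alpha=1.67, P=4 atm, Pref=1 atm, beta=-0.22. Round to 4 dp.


SL = SL0 * (Tu/Tref)^alpha * (P/Pref)^beta
T ratio = 468/298 = 1.57046980
(T ratio)^alpha = 1.57046980^1.67 = 2.125051
(P/Pref)^beta = 4^(-0.22) = 0.737135
SL = 0.44 * 2.125051 * 0.737135 = 0.6892 m/s


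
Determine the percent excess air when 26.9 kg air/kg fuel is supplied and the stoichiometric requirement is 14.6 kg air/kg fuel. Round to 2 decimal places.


Excess air = actual - stoichiometric = 26.9 - 14.6 = 12.30 kg/kg fuel
Excess air % = (excess / stoich) * 100 = (12.30 / 14.6) * 100 = 84.25%


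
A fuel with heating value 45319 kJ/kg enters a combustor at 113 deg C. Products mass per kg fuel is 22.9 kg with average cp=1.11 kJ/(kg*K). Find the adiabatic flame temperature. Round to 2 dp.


T_ad = T_in + Hc / (m_p * cp)
Denominator = 22.9 * 1.11 = 25.4190
Temperature rise = 45319 / 25.4190 = 1782.88 K
T_ad = 113 + 1782.88 = 1895.88 deg C


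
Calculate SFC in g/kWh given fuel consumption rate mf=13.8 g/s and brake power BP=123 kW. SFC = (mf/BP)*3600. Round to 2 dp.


SFC = (mf / BP) * 3600
Rate = 13.8 / 123 = 0.112195 g/(s*kW)
SFC = 0.112195 * 3600 = 403.90 g/kWh


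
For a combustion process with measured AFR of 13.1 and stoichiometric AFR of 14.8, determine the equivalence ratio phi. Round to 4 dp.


phi = AFR_stoich / AFR_actual
phi = 14.8 / 13.1 = 1.1298


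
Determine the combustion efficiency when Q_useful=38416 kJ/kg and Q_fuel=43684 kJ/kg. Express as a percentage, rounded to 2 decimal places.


Efficiency = (Q_useful / Q_fuel) * 100
Efficiency = (38416 / 43684) * 100
Efficiency = 0.8794 * 100 = 87.94%


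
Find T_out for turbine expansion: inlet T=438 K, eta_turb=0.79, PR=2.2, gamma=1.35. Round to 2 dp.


T_out = T_in * (1 - eta * (1 - PR^(-(gamma-1)/gamma)))
Exponent = -(1.35-1)/1.35 = -0.25925926
PR^exp = 2.2^(-0.25925926) = 0.81512413
Factor = 1 - 0.79*(1 - 0.81512413) = 0.85394806
T_out = 438 * 0.85394806 = 374.03 K


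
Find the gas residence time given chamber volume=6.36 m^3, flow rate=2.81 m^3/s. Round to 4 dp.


tau = V / Q_flow
tau = 6.36 / 2.81 = 2.2633 s


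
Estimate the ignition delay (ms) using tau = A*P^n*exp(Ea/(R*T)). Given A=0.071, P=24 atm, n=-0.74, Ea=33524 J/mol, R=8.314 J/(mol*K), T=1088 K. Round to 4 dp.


tau = A * P^n * exp(Ea/(R*T))
P^n = 24^(-0.74) = 0.09520148
Ea/(R*T) = 33524/(8.314*1088) = 3.706098
exp(Ea/(R*T)) = 40.694712
tau = 0.071 * 0.09520148 * 40.694712 = 0.2751 ms


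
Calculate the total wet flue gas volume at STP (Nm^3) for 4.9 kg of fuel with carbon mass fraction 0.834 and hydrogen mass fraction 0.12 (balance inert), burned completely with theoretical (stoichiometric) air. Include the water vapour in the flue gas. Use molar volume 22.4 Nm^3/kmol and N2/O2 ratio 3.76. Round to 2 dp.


Per kg fuel: CO2 = (C/12 kmol)*22.4 = (0.834/12)*22.4 = 1.55680 Nm^3
Per kg fuel: H2O = (H/2 kmol)*22.4 = (0.12/2)*22.4 = 1.34400 Nm^3
O2 needed per kg fuel = C/12 + H/4 = 0.834/12 + 0.12/4 = 0.09950000 kmol
Per kg fuel: N2 = O2*3.76*22.4 = 0.09950000*3.76*22.4 = 8.38029 Nm^3
Total per kg = 1.55680 + 1.34400 + 8.38029 = 11.28109 Nm^3
Total = 11.28109 * 4.9 = 55.28 Nm^3


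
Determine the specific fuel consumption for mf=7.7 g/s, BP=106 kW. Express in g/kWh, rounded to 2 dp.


SFC = (mf / BP) * 3600
Rate = 7.7 / 106 = 0.072642 g/(s*kW)
SFC = 0.072642 * 3600 = 261.51 g/kWh


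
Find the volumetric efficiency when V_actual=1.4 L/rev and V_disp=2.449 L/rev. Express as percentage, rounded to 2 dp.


eta_v = (V_actual / V_disp) * 100
Ratio = 1.4 / 2.449 = 0.5717
eta_v = 0.5717 * 100 = 57.17%


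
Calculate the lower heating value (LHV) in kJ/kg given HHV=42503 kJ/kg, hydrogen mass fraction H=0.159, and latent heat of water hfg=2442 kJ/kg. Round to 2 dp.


LHV = HHV - hfg * 9 * H
Water correction = 2442 * 9 * 0.159 = 3494.502 kJ/kg
LHV = 42503 - 3494.502 = 39008.50 kJ/kg
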